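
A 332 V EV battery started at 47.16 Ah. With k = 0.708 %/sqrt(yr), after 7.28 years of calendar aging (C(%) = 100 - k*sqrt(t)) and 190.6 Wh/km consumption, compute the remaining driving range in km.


Step 1: capacity retention = 100 - 0.708 * sqrt(7.28) = 100 - 0.708 * 2.6981 = 98.09%
Step 2: C_now = 47.16 * 98.09/100 = 46.259 Ah
Step 3: E_pack = V * C_now = 332 * 46.259 = 15358 Wh
Step 4: range = E_pack / consumption = 15358 / 190.6 = 80.58 km

80.58 km


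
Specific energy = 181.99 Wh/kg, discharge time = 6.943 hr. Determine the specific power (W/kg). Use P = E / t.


P_specific = E / t = 181.99 / 6.943 = 26.21 W/kg

26.21 W/kg


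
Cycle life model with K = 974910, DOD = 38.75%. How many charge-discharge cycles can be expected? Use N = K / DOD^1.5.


Step 1: DOD^1.5 = 38.75^1.5 = 241.22
Step 2: N = 974910 / 241.22 = 4042 cycles

4042 cycles


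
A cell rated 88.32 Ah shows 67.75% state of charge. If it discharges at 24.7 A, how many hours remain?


Step 1: remaining = SOC/100 * C_total = 67.75/100 * 88.32 = 59.837 Ah
Step 2: t = remaining / I = 59.837 / 24.7 = 2.423 hr

2.423 hr


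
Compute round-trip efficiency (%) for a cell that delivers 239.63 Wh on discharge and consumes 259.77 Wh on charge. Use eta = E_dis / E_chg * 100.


Round-trip efficiency = 239.63/259.77 * 100% = 92.25%

92.25%


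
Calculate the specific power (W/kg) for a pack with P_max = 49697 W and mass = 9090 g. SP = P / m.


Convert: m = 9090 g = 9.09 kg
SP = P / m = 49697 / 9.09 = 5467 W/kg

5467 W/kg


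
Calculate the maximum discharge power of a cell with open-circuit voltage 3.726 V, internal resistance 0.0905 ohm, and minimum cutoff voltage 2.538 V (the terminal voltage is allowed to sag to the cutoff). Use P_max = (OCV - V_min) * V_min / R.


P_max = (OCV - V_min) * V_min / R = (3.726 - 2.538) * 2.538 / 0.0905 = 1.188 * 2.538 / 0.0905 = 33.32 W

33.32 W


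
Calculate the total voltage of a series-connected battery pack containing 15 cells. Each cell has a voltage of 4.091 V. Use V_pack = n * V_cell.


With 15 cells in series at 4.091 V each, V_pack = 61.365 V

61.365 V


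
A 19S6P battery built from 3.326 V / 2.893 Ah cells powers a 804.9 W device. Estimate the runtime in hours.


Step 1: E_pack = Ns * V_cell * Np * C_cell = 19 * 3.326 * 6 * 2.893 = 1096.9 Wh
Step 2: t = E_pack / P = 1096.9 / 804.9 = 1.363 hr

1.363 hr


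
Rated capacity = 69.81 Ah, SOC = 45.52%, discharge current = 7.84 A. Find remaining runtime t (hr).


Step 1: remaining = SOC/100 * C_total = 45.52/100 * 69.81 = 31.778 Ah
Step 2: t = remaining / I = 31.778 / 7.84 = 4.053 hr

4.053 hr


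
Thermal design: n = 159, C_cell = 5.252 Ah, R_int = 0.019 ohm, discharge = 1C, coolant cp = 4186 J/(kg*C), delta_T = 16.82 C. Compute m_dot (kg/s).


Step 1: I = 1 * 5.252 = 5.252 A
Step 2: Q_cell = I^2 * R = 5.252^2 * 0.019 = 0.52409 W
Step 3: Q_total = 159 * 0.52409 = 83.33 W
Step 4: m_dot = Q_total / (cp * dT) = 83.33 / (4186 * 16.82) = 0.001184 kg/s

0.001184 kg/s


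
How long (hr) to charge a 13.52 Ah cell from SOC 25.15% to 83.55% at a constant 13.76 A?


delta_Ah = 13.52 * (83.55 - 25.15) / 100 = 7.8957 Ah
t = delta_Ah / I = 7.8957 / 13.76 = 0.5738 hr

0.5738 hr


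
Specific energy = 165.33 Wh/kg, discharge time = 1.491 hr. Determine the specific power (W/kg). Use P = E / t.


P_specific = E / t = 165.33 / 1.491 = 110.9 W/kg

110.9 W/kg


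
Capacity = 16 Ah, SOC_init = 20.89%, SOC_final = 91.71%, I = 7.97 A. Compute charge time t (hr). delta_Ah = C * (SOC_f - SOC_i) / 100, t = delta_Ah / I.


delta_Ah = 16 * (91.71 - 20.89) / 100 = 11.331 Ah
t = delta_Ah / I = 11.331 / 7.97 = 1.422 hr

1.422 hr


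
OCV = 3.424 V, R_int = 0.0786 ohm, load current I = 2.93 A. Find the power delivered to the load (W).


Step 1: V_terminal = OCV - I*R = 3.424 - 2.93 * 0.0786 = 3.1937 V
Step 2: P_out = V_terminal * I = 3.1937 * 2.93 = 9.358 W

9.358 W


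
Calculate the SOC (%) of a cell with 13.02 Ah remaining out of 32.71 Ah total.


SOC% = 13.02 / 32.71 * 100 = 39.80%

39.80%


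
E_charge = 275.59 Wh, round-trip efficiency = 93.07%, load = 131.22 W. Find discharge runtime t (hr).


Step 1: E_discharge = eta/100 * E_charge = 93.07/100 * 275.59 = 256.49 Wh
Step 2: t = E_discharge / P = 256.49 / 131.22 = 1.955 hr

1.955 hr


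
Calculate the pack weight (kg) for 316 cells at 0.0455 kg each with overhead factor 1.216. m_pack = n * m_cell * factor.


Cell mass sum = 316 * 0.0455 = 14.378 kg
With overhead 1.216: m_pack = 14.378 * 1.216 = 17.48 kg

17.48 kg


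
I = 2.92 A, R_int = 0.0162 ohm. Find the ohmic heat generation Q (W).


I^2 = 8.5264
Q = 8.5264 * 0.0162 = 0.1381 W

0.1381 W


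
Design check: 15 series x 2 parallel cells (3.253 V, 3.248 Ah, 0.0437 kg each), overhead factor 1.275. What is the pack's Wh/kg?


Step 1: V_pack = 15 * 3.253 = 48.795 V
Step 2: C_pack = 2 * 3.248 = 6.496 Ah
Step 3: E_pack = V_pack * C_pack = 48.795 * 6.496 = 316.97 Wh
Step 4: m_pack = 15 * 2 * 0.0437 * 1.275 = 1.6715 kg
Step 5: ED = E_pack / m_pack = 316.97 / 1.6715 = 189.6 Wh/kg

189.6 Wh/kg


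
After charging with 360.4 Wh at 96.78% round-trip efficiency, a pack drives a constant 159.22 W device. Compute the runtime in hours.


Step 1: E_discharge = eta/100 * E_charge = 96.78/100 * 360.4 = 348.8 Wh
Step 2: t = E_discharge / P = 348.8 / 159.22 = 2.191 hr

2.191 hr


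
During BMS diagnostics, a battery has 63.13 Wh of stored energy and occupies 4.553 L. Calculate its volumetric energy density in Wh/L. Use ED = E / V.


Volumetric ED = 63.13 Wh / 4.553 L = 13.87 Wh/L

13.87 Wh/L


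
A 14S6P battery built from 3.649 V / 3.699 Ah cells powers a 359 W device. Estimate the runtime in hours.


Step 1: E_pack = Ns * V_cell * Np * C_cell = 14 * 3.649 * 6 * 3.699 = 1133.8 Wh
Step 2: t = E_pack / P = 1133.8 / 359 = 3.158 hr

3.158 hr


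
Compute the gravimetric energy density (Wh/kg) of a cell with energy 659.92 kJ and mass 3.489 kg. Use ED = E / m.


Convert: E = 659.92 kJ = 183.31 Wh
ED = E / m = 183.31 / 3.489 = 52.54 Wh/kg

52.54 Wh/kg


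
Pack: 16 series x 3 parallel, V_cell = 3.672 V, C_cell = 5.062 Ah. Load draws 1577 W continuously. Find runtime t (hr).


Step 1: E_pack = Ns * V_cell * Np * C_cell = 16 * 3.672 * 3 * 5.062 = 892.21 Wh
Step 2: t = E_pack / P = 892.21 / 1577 = 0.5658 hr

0.5658 hr


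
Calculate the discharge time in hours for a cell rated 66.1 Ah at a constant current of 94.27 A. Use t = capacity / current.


Runtime = 66.1 Ah / 94.27 A = 0.7012 hr

0.7012 hr


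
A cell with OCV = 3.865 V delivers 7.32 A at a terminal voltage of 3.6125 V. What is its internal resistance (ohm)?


R = (OCV - V) / I = (3.865 - 3.6125) / 7.32 = 0.03449 ohm

0.03449 ohm


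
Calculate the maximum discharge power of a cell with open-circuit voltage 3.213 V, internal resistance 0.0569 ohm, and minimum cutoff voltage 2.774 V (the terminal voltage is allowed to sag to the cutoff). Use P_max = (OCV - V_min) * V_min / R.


dV = OCV - V_min = 0.439 V (so I_max = dV / R)
P_max = dV * V_min / R = 0.439 * 2.774 / 0.0569 = 21.40 W

21.40 W


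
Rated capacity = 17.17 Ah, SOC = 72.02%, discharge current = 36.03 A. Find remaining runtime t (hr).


Step 1: remaining = SOC/100 * C_total = 72.02/100 * 17.17 = 12.366 Ah
Step 2: t = remaining / I = 12.366 / 36.03 = 0.3432 hr

0.3432 hr


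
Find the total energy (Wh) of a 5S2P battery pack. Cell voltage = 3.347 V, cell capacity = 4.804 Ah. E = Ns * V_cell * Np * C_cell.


V_pack = 5 * 3.347 = 16.735 V
C_pack = 2 * 4.804 = 9.608 Ah
E = V_pack * C_pack = 16.735 * 9.608 = 160.8 Wh

160.8 Wh


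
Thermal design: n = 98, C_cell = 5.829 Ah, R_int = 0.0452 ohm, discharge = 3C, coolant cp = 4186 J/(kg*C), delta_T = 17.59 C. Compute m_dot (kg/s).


Step 1: I = 3 * 5.829 = 17.487 A
Step 2: Q_cell = I^2 * R = 17.487^2 * 0.0452 = 13.822 W
Step 3: Q_total = 98 * 13.822 = 1354.6 W
Step 4: m_dot = Q_total / (cp * dT) = 1354.6 / (4186 * 17.59) = 0.01840 kg/s

0.01840 kg/s


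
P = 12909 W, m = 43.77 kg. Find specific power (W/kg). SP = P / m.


SP = P / m = 12909 / 43.77 = 294.9 W/kg

294.9 W/kg


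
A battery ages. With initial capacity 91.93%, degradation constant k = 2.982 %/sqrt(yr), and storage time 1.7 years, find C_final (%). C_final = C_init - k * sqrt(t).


sqrt(t) = sqrt(1.7) = 1.3038
C_final = 91.93 - 2.982 * 1.3038 = 88.04%

88.04%


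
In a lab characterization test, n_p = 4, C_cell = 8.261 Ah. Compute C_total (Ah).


Parallel capacities add: 4 * 8.261 Ah = 33.044 Ah

33.044 Ah


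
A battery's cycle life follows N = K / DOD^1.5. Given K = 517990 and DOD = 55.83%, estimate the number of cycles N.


DOD^1.5 = 417.16
N = K / DOD^1.5 = 517990 / 417.16 = 1242

1242 cycles


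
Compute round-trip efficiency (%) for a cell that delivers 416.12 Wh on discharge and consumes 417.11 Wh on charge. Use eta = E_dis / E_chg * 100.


eta_e = E_dis / E_chg * 100 = 416.12 / 417.11 * 100 = 99.76%

99.76%


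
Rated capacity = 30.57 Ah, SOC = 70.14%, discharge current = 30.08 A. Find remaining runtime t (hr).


Step 1: remaining = SOC/100 * C_total = 70.14/100 * 30.57 = 21.442 Ah
Step 2: t = remaining / I = 21.442 / 30.08 = 0.7128 hr

0.7128 hr


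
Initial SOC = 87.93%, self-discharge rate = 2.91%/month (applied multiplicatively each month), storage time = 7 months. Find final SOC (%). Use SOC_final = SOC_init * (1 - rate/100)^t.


Monthly retention factor = 1 - 2.91/100 = 0.9709
Over 7 months: factor^7 = 0.81325
SOC_final = 87.93 * 0.81325 = 71.51%

71.51%


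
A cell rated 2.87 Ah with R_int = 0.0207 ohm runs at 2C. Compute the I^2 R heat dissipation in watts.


Step 1: I = C_rate * capacity = 2 * 2.87 = 5.74 A
Step 2: Q = I^2 * R = 5.74^2 * 0.0207 = 32.948 * 0.0207 = 0.6820 W

0.6820 W


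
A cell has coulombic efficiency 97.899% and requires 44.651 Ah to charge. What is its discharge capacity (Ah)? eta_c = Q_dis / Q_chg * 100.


Q_dis = eta/100 * Q_chg = 97.899/100 * 44.651 = 43.71 Ah

43.71 Ah


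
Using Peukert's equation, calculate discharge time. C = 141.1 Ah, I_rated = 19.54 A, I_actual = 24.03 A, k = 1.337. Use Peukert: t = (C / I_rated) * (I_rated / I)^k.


Step 1: t_rated = C / I_rated = 141.1 / 19.54 = 7.2211 hr
Step 2: ratio = 19.54 / 24.03 = 0.81315
Step 3: ratio^k = 0.81315^1.337 = 0.7584
Step 4: t = t_rated * ratio^k = 7.2211 * 0.7584 = 5.476 hr

5.476 hr


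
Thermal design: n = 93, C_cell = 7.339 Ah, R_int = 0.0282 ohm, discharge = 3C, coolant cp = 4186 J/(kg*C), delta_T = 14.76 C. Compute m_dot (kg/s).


Step 1: I = 3 * 7.339 = 22.017 A
Step 2: Q_cell = I^2 * R = 22.017^2 * 0.0282 = 13.67 W
Step 3: Q_total = 93 * 13.67 = 1271.3 W
Step 4: m_dot = Q_total / (cp * dT) = 1271.3 / (4186 * 14.76) = 0.02058 kg/s

0.02058 kg/s


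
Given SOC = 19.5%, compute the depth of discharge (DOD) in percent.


Complement of SOC: DOD = 100% - 19.5% = 80.5%

80.5%


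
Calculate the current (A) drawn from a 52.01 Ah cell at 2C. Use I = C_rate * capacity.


At 2C: I = 2 * 52.01 Ah = 104.02 A

104.02 A


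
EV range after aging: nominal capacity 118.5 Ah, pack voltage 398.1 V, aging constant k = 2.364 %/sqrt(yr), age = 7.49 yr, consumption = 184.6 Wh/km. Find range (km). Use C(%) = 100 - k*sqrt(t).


Step 1: capacity retention = 100 - 2.364 * sqrt(7.49) = 100 - 2.364 * 2.7368 = 93.53%
Step 2: C_now = 118.5 * 93.53/100 = 110.83 Ah
Step 3: E_pack = V * C_now = 398.1 * 110.83 = 44121 Wh
Step 4: range = E_pack / consumption = 44121 / 184.6 = 239.0 km

239.0 km


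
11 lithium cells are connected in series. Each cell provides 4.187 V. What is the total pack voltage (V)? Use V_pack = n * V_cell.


With 11 cells in series at 4.187 V each, V_pack = 46.057 V

46.057 V


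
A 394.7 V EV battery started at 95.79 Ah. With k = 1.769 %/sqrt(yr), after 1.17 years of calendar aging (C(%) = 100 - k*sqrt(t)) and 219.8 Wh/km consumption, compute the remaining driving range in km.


Step 1: capacity retention = 100 - 1.769 * sqrt(1.17) = 100 - 1.769 * 1.0817 = 98.086%
Step 2: C_now = 95.79 * 98.086/100 = 93.957 Ah
Step 3: E_pack = V * C_now = 394.7 * 93.957 = 37085 Wh
Step 4: range = E_pack / consumption = 37085 / 219.8 = 168.7 km

168.7 km


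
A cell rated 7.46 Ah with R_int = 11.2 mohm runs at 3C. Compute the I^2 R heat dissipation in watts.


Convert: R = 11.2 mohm = 0.0112 ohm
Step 1: I = C_rate * capacity = 3 * 7.46 = 22.38 A
Step 2: Q = I^2 * R = 22.38^2 * 0.0112 = 500.86 * 0.0112 = 5.610 W

5.610 W


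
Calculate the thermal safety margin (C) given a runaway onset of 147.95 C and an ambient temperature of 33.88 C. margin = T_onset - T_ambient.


margin = T_onset - T_ambient = 147.95 - 33.88 = 114.07 C

114.07 C


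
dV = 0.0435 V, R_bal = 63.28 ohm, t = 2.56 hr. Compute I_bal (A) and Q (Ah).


First, Ohm's law: I_bal = 0.0435 V / 63.28 ohm = 6.8742e-04 A
Then Q = I * t = 6.8742e-04 A * 2.56 hr = 0.001760 Ah

I=6.8742e-04 A, Q=0.001760 Ah


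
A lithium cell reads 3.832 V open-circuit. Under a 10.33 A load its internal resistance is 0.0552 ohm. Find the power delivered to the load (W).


Step 1: V_terminal = OCV - I*R = 3.832 - 10.33 * 0.0552 = 3.2618 V
Step 2: P_out = V_terminal * I = 3.2618 * 10.33 = 33.69 W

33.69 W


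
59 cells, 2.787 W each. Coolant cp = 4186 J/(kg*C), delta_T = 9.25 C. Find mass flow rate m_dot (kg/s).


Step 1: Total heat Q = 59 * 2.787 W = 164.43 W
Step 2: denom = cp * dT = 4186 * 9.25 = 38721
Step 3: m_dot = 164.43 / 38721 = 0.004247 kg/s

0.004247 kg/s


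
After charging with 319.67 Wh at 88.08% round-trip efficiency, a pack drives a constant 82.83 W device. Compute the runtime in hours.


Step 1: E_discharge = eta/100 * E_charge = 88.08/100 * 319.67 = 281.57 Wh
Step 2: t = E_discharge / P = 281.57 / 82.83 = 3.399 hr

3.399 hr


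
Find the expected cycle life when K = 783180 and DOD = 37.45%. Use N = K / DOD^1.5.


Step 1: DOD^1.5 = 37.45^1.5 = 229.18
Step 2: N = 783180 / 229.18 = 3417 cycles

3417 cycles


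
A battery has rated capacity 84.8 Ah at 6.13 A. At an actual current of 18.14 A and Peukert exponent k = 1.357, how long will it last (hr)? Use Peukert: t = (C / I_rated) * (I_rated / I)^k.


Step 1: t_rated = C / I_rated = 84.8 / 6.13 = 13.834 hr
Step 2: ratio = 6.13 / 18.14 = 0.33793
Step 3: ratio^k = 0.33793^1.357 = 0.22941
Step 4: t = t_rated * ratio^k = 13.834 * 0.22941 = 3.174 hr

3.174 hr


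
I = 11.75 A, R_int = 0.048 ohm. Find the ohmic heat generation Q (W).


Q = I^2 * R = 11.75^2 * 0.048 = 6.627 W

6.627 W


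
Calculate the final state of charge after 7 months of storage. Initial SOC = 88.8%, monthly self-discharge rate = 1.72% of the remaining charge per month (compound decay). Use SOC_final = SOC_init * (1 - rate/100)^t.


Monthly retention factor = 1 - 1.72/100 = 0.9828
Over 7 months: factor^7 = 0.88564
SOC_final = 88.8 * 0.88564 = 78.64%

78.64%


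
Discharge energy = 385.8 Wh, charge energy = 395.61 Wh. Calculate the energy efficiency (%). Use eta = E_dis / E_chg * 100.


eta_e = E_dis / E_chg * 100 = 385.8 / 395.61 * 100 = 97.52%

97.52%


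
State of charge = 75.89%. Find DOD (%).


DOD = 100 - SOC = 100 - 75.89 = 24.11%

24.11%


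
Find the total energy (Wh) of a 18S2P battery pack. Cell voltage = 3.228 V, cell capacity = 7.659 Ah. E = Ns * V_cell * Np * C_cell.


V_pack = 18 * 3.228 = 58.104 V
C_pack = 2 * 7.659 = 15.318 Ah
E = V_pack * C_pack = 58.104 * 15.318 = 890.0 Wh

890.0 Wh


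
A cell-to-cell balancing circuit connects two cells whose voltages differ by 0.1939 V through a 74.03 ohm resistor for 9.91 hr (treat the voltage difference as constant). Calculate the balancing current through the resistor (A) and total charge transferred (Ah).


First, Ohm's law: I_bal = 0.1939 V / 74.03 ohm = 0.0026192 A
Then Q = I * t = 0.0026192 A * 9.91 hr = 0.02596 Ah

I=0.0026192 A, Q=0.02596 Ah


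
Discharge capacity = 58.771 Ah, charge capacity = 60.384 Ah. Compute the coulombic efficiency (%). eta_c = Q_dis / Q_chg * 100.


Coulombic efficiency = 58.771/60.384 * 100% = 97.33%

97.33%


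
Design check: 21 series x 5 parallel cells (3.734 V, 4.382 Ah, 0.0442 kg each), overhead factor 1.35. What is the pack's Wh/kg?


Step 1: V_pack = 21 * 3.734 = 78.414 V
Step 2: C_pack = 5 * 4.382 = 21.91 Ah
Step 3: E_pack = V_pack * C_pack = 78.414 * 21.91 = 1718.1 Wh
Step 4: m_pack = 21 * 5 * 0.0442 * 1.35 = 6.2654 kg
Step 5: ED = E_pack / m_pack = 1718.1 / 6.2654 = 274.2 Wh/kg

274.2 Wh/kg


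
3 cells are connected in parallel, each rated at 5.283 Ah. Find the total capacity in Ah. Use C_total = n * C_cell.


C_total = 3 * 5.283 = 15.849 Ah

15.849 Ah


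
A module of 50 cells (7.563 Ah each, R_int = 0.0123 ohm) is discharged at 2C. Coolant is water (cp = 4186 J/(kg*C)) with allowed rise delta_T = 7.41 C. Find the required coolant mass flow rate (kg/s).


Step 1: I = 2 * 7.563 = 15.126 A
Step 2: Q_cell = I^2 * R = 15.126^2 * 0.0123 = 2.8142 W
Step 3: Q_total = 50 * 2.8142 = 140.71 W
Step 4: m_dot = Q_total / (cp * dT) = 140.71 / (4186 * 7.41) = 0.004536 kg/s

0.004536 kg/s


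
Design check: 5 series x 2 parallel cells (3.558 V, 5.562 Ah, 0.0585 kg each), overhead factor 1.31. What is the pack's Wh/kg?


Step 1: V_pack = 5 * 3.558 = 17.79 V
Step 2: C_pack = 2 * 5.562 = 11.124 Ah
Step 3: E_pack = V_pack * C_pack = 17.79 * 11.124 = 197.9 Wh
Step 4: m_pack = 5 * 2 * 0.0585 * 1.31 = 0.76635 kg
Step 5: ED = E_pack / m_pack = 197.9 / 0.76635 = 258.2 Wh/kg

258.2 Wh/kg


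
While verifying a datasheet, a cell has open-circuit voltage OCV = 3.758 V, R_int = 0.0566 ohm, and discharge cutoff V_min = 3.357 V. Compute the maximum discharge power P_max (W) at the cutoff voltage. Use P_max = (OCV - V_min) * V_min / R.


dV = OCV - V_min = 0.401 V (so I_max = dV / R)
P_max = dV * V_min / R = 0.401 * 3.357 / 0.0566 = 23.78 W

23.78 W


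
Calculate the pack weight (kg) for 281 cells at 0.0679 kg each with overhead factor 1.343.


Cell mass sum = 281 * 0.0679 = 19.08 kg
With overhead 1.343: m_pack = 19.08 * 1.343 = 25.62 kg

25.62 kg


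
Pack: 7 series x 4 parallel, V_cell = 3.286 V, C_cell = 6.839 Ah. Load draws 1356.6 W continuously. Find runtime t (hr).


Step 1: E_pack = Ns * V_cell * Np * C_cell = 7 * 3.286 * 4 * 6.839 = 629.24 Wh
Step 2: t = E_pack / P = 629.24 / 1356.6 = 0.4638 hr

0.4638 hr


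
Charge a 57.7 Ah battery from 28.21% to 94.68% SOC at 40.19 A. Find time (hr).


Step 1: dSOC = 94.68% - 28.21% = 66.47%
Step 2: delta_Ah = 57.7 * 66.47 / 100 = 38.353 Ah
Step 3: t = 38.353 / 40.19 = 0.9543 hr

0.9543 hr


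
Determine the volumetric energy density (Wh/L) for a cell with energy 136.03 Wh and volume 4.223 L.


Volumetric ED = 136.03 Wh / 4.223 L = 32.21 Wh/L

32.21 Wh/L


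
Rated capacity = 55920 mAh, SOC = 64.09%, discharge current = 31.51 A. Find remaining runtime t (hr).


Convert: C_total = 55920 mAh = 55.92 Ah
Step 1: remaining = SOC/100 * C_total = 64.09/100 * 55.92 = 35.839 Ah
Step 2: t = remaining / I = 35.839 / 31.51 = 1.137 hr

1.137 hr


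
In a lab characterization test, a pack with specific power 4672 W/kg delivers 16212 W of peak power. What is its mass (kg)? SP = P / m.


m = P / SP = 16212 / 4672 = 3.470 kg

3.470 kg


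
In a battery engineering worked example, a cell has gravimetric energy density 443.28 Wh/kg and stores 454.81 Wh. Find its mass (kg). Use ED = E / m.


m = E / ED = 454.81 / 443.28 = 1.026 kg

1.026 kg


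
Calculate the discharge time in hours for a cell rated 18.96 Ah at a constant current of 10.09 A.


Runtime = 18.96 Ah / 10.09 A = 1.879 hr

1.879 hr


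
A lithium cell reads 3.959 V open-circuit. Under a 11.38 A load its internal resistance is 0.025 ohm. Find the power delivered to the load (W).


Step 1: V_terminal = OCV - I*R = 3.959 - 11.38 * 0.025 = 3.6745 V
Step 2: P_out = V_terminal * I = 3.6745 * 11.38 = 41.82 W

41.82 W


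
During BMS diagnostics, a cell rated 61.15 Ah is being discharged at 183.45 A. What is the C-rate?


C_rate = I / capacity = 183.45 / 61.15 = 3C

3C


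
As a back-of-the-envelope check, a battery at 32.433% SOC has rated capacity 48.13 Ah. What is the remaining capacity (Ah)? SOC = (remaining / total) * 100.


remaining = SOC / 100 * total = 32.433 / 100 * 48.13 = 15.61 Ah

15.61 Ah


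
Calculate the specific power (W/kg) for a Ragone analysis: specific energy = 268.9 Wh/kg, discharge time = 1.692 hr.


Specific power = 268.9 Wh/kg / 1.692 hr = 158.9 W/kg

158.9 W/kg


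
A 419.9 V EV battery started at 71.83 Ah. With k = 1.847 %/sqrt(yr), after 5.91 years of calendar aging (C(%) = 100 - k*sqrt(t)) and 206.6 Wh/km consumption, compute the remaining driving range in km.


Step 1: capacity retention = 100 - 1.847 * sqrt(5.91) = 100 - 1.847 * 2.431 = 95.51%
Step 2: C_now = 71.83 * 95.51/100 = 68.605 Ah
Step 3: E_pack = V * C_now = 419.9 * 68.605 = 28807 Wh
Step 4: range = E_pack / consumption = 28807 / 206.6 = 139.4 km

139.4 km


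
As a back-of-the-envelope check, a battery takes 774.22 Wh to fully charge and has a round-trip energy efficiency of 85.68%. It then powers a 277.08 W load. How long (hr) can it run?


Step 1: E_discharge = eta/100 * E_charge = 85.68/100 * 774.22 = 663.35 Wh
Step 2: t = E_discharge / P = 663.35 / 277.08 = 2.394 hr

2.394 hr


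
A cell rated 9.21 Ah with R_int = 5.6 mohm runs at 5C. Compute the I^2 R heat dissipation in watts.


Convert: R = 5.6 mohm = 0.0056 ohm
Step 1: I = C_rate * capacity = 5 * 9.21 = 46.05 A
Step 2: Q = I^2 * R = 46.05^2 * 0.0056 = 2120.6 * 0.0056 = 11.88 W

11.88 W


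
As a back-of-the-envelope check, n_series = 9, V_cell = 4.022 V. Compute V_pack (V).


V_pack = n * V_cell = 9 * 4.022 = 36.198 V

36.198 V


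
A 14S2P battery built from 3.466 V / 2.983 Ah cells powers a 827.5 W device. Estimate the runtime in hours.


Step 1: E_pack = Ns * V_cell * Np * C_cell = 14 * 3.466 * 2 * 2.983 = 289.49 Wh
Step 2: t = E_pack / P = 289.49 / 827.5 = 0.3498 hr

0.3498 hr


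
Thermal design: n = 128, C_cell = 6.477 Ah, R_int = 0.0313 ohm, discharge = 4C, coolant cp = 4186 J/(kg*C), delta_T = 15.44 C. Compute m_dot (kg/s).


Step 1: I = 4 * 6.477 = 25.908 A
Step 2: Q_cell = I^2 * R = 25.908^2 * 0.0313 = 21.009 W
Step 3: Q_total = 128 * 21.009 = 2689.2 W
Step 4: m_dot = Q_total / (cp * dT) = 2689.2 / (4186 * 15.44) = 0.04161 kg/s

0.04161 kg/s


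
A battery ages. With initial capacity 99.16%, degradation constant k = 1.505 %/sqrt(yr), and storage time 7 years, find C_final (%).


Step 1: sqrt(7 yr) = 2.6458
Step 2: drop = 1.505 * 2.6458 = 3.9819
Step 3: C_final = 99.16 - 3.9819 = 95.18%

95.18%


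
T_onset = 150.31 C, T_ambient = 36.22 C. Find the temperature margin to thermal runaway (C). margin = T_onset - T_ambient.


Safety margin = 150.31 C - 36.22 C = 114.09 C

114.09 C


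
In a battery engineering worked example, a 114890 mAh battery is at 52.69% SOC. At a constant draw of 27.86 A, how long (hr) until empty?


Convert: C_total = 114890 mAh = 114.89 Ah
Step 1: remaining = SOC/100 * C_total = 52.69/100 * 114.89 = 60.536 Ah
Step 2: t = remaining / I = 60.536 / 27.86 = 2.173 hr

2.173 hr


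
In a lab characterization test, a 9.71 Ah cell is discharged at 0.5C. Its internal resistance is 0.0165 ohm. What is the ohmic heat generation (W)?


Step 1: I = C_rate * capacity = 0.5 * 9.71 = 4.855 A
Step 2: Q = I^2 * R = 4.855^2 * 0.0165 = 23.571 * 0.0165 = 0.3889 W

0.3889 W


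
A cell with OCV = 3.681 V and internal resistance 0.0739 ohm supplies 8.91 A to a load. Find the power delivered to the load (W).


Step 1: V_terminal = OCV - I*R = 3.681 - 8.91 * 0.0739 = 3.0226 V
Step 2: P_out = V_terminal * I = 3.0226 * 8.91 = 26.93 W

26.93 W


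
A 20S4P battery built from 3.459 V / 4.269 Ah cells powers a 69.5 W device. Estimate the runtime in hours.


Step 1: E_pack = Ns * V_cell * Np * C_cell = 20 * 3.459 * 4 * 4.269 = 1181.3 Wh
Step 2: t = E_pack / P = 1181.3 / 69.5 = 17.00 hr

17.00 hr


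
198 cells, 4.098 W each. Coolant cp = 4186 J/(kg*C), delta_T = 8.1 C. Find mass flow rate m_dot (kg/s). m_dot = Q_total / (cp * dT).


Q_total = 198 * 4.098 = 811.4 W
m_dot = Q_total / (cp * dT) = 811.4 / (4186 * 8.1) = 0.02393 kg/s

0.02393 kg/s


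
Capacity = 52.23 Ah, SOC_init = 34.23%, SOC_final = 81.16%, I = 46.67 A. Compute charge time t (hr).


delta_Ah = 52.23 * (81.16 - 34.23) / 100 = 24.512 Ah
t = delta_Ah / I = 24.512 / 46.67 = 0.5252 hr

0.5252 hr


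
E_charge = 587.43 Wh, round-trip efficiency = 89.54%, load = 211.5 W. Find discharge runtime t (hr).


Step 1: E_discharge = eta/100 * E_charge = 89.54/100 * 587.43 = 525.98 Wh
Step 2: t = E_discharge / P = 525.98 / 211.5 = 2.487 hr

2.487 hr


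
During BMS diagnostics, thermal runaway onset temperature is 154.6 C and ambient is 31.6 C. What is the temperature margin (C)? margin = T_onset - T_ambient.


Safety margin = 154.6 C - 31.6 C = 123 C

123 C


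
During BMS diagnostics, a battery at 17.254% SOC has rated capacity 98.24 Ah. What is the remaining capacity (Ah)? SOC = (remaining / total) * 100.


remaining = SOC / 100 * total = 17.254 / 100 * 98.24 = 16.95 Ah

16.95 Ah


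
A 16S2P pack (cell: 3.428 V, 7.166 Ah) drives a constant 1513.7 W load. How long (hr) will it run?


Step 1: E_pack = Ns * V_cell * Np * C_cell = 16 * 3.428 * 2 * 7.166 = 786.08 Wh
Step 2: t = E_pack / P = 786.08 / 1513.7 = 0.5193 hr

0.5193 hr


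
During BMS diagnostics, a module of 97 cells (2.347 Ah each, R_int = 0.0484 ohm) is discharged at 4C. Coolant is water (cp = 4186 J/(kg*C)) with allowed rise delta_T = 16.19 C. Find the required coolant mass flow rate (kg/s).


Step 1: I = 4 * 2.347 = 9.388 A
Step 2: Q_cell = I^2 * R = 9.388^2 * 0.0484 = 4.2657 W
Step 3: Q_total = 97 * 4.2657 = 413.77 W
Step 4: m_dot = Q_total / (cp * dT) = 413.77 / (4186 * 16.19) = 0.006105 kg/s

0.006105 kg/s


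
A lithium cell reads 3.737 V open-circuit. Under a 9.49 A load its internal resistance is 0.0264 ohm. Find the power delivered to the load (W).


Step 1: V_terminal = OCV - I*R = 3.737 - 9.49 * 0.0264 = 3.4865 V
Step 2: P_out = V_terminal * I = 3.4865 * 9.49 = 33.09 W

33.09 W


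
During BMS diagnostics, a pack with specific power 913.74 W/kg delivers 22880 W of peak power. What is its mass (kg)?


m = P / SP = 22880 / 913.74 = 25.04 kg

25.04 kg


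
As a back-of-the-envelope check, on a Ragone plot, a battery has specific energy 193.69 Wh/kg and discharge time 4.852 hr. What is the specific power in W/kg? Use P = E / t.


Specific power = 193.69 Wh/kg / 4.852 hr = 39.92 W/kg

39.92 W/kg


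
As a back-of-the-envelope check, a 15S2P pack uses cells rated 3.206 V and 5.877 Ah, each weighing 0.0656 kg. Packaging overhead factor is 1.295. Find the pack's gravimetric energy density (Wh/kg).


Step 1: V_pack = 15 * 3.206 = 48.09 V
Step 2: C_pack = 2 * 5.877 = 11.754 Ah
Step 3: E_pack = V_pack * C_pack = 48.09 * 11.754 = 565.25 Wh
Step 4: m_pack = 15 * 2 * 0.0656 * 1.295 = 2.5486 kg
Step 5: ED = E_pack / m_pack = 565.25 / 2.5486 = 221.8 Wh/kg

221.8 Wh/kg


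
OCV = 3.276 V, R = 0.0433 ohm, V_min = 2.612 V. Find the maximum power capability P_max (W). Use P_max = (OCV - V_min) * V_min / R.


P_max = (OCV - V_min) * V_min / R = (3.276 - 2.612) * 2.612 / 0.0433 = 0.664 * 2.612 / 0.0433 = 40.05 W

40.05 W


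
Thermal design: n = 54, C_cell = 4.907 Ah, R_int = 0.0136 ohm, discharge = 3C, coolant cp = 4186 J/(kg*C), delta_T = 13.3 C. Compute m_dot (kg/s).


Step 1: I = 3 * 4.907 = 14.721 A
Step 2: Q_cell = I^2 * R = 14.721^2 * 0.0136 = 2.9472 W
Step 3: Q_total = 54 * 2.9472 = 159.15 W
Step 4: m_dot = Q_total / (cp * dT) = 159.15 / (4186 * 13.3) = 0.002859 kg/s

0.002859 kg/s


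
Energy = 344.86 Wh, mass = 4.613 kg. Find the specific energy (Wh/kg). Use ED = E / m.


Specific energy = 344.86 Wh / 4.613 kg = 74.76 Wh/kg

74.76 Wh/kg


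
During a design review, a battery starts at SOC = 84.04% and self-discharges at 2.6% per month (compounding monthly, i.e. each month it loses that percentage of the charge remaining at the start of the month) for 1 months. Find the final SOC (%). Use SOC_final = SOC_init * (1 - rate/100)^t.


decay = (1 - 2.6/100)^1 = 0.974
SOC_final = 84.04 * 0.974 = 81.85%

81.85%


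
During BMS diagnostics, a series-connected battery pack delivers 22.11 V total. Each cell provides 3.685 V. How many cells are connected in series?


Rearranging: n = V_pack / V_cell = 22.11 / 3.685 = 6 cells

6


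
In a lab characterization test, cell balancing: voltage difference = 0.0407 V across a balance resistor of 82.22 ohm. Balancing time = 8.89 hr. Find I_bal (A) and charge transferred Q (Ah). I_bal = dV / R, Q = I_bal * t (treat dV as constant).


First, Ohm's law: I_bal = 0.0407 V / 82.22 ohm = 4.9501e-04 A
Then Q = I * t = 4.9501e-04 A * 8.89 hr = 0.004401 Ah

I=4.9501e-04 A, Q=0.004401 Ah


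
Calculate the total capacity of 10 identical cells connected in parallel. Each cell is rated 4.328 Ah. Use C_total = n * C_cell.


Parallel capacities add: 10 * 4.328 Ah = 43.28 Ah

43.28 Ah


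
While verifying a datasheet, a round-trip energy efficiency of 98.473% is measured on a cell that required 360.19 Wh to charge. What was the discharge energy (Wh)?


E_dis = eta/100 * E_chg = 98.473/100 * 360.19 = 354.7 Wh

354.7 Wh


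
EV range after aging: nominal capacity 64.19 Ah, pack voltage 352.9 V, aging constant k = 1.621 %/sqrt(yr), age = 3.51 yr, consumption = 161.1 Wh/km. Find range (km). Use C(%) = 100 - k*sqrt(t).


Step 1: capacity retention = 100 - 1.621 * sqrt(3.51) = 100 - 1.621 * 1.8735 = 96.963%
Step 2: C_now = 64.19 * 96.963/100 = 62.241 Ah
Step 3: E_pack = V * C_now = 352.9 * 62.241 = 21965 Wh
Step 4: range = E_pack / consumption = 21965 / 161.1 = 136.3 km

136.3 km


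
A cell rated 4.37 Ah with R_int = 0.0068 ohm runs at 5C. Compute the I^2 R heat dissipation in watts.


Step 1: I = C_rate * capacity = 5 * 4.37 = 21.85 A
Step 2: Q = I^2 * R = 21.85^2 * 0.0068 = 477.42 * 0.0068 = 3.246 W

3.246 W


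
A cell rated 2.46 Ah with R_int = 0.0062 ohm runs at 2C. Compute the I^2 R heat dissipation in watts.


Step 1: I = C_rate * capacity = 2 * 2.46 = 4.92 A
Step 2: Q = I^2 * R = 4.92^2 * 0.0062 = 24.206 * 0.0062 = 0.1501 W

0.1501 W


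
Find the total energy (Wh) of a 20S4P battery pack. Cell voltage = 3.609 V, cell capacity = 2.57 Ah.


V_pack = 20 * 3.609 = 72.18 V
C_pack = 4 * 2.57 = 10.28 Ah
E = V_pack * C_pack = 72.18 * 10.28 = 742.0 Wh

742.0 Wh


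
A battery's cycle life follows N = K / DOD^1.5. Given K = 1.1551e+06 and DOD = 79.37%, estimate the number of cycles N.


DOD^1.5 = 707.11
N = K / DOD^1.5 = 1.1551e+06 / 707.11 = 1634

1634 cycles


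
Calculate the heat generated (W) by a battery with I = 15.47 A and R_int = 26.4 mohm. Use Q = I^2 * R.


Convert: R = 26.4 mohm = 0.0264 ohm
I^2 = 239.32
Q = 239.32 * 0.0264 = 6.318 W

6.318 W


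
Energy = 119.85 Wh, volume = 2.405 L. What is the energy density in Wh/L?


ED = E / V = 119.85 / 2.405 = 49.83 Wh/L

49.83 Wh/L


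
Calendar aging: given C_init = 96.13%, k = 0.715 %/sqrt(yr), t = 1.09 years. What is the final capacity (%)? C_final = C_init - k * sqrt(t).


sqrt(t) = sqrt(1.09) = 1.044
C_final = 96.13 - 0.715 * 1.044 = 95.38%

95.38%


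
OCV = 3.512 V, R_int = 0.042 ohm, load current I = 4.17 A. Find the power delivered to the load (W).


Step 1: V_terminal = OCV - I*R = 3.512 - 4.17 * 0.042 = 3.3369 V
Step 2: P_out = V_terminal * I = 3.3369 * 4.17 = 13.91 W

13.91 W


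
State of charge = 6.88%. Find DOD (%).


DOD = 100 - SOC = 100 - 6.88 = 93.12%

93.12%


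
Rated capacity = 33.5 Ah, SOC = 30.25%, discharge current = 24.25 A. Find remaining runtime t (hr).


Step 1: remaining = SOC/100 * C_total = 30.25/100 * 33.5 = 10.134 Ah
Step 2: t = remaining / I = 10.134 / 24.25 = 0.4179 hr

0.4179 hr


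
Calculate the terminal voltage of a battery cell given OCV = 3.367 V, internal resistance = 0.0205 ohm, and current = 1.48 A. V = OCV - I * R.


IR drop = 1.48 * 0.0205 = 0.03034 V
V = 3.367 - 0.03034 = 3.337 V

3.337 V


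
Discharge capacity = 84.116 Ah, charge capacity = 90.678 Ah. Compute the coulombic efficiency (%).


Coulombic efficiency = 84.116/90.678 * 100% = 92.76%

92.76%


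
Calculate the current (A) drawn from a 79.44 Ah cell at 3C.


At 3C: I = 3 * 79.44 Ah = 238.32 A

238.32 A


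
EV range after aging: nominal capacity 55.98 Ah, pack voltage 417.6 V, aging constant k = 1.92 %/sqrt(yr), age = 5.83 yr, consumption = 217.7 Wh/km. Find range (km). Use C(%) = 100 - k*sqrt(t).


Step 1: capacity retention = 100 - 1.92 * sqrt(5.83) = 100 - 1.92 * 2.4145 = 95.364%
Step 2: C_now = 55.98 * 95.364/100 = 53.385 Ah
Step 3: E_pack = V * C_now = 417.6 * 53.385 = 22294 Wh
Step 4: range = E_pack / consumption = 22294 / 217.7 = 102.4 km

102.4 km


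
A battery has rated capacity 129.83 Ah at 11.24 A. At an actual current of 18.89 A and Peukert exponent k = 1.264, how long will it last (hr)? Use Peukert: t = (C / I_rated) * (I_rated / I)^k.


t_rated = C / I_rated = 129.83 / 11.24 = 11.551 hr
(I_rated/I)^k = (0.59502)^1.264 = 0.51881
t = t_rated * (I_rated/I)^k = 11.551 * 0.51881 = 5.993 hr

5.993 hr


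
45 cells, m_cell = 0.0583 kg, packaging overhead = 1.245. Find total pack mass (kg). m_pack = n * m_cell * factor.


m_pack = n * m_cell * overhead = 45 * 0.0583 * 1.245 = 3.266 kg

3.266 kg


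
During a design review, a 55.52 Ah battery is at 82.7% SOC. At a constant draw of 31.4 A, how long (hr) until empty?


Step 1: remaining = SOC/100 * C_total = 82.7/100 * 55.52 = 45.915 Ah
Step 2: t = remaining / I = 45.915 / 31.4 = 1.462 hr

1.462 hr


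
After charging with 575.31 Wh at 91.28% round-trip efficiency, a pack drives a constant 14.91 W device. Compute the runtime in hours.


Step 1: E_discharge = eta/100 * E_charge = 91.28/100 * 575.31 = 525.14 Wh
Step 2: t = E_discharge / P = 525.14 / 14.91 = 35.22 hr

35.22 hr


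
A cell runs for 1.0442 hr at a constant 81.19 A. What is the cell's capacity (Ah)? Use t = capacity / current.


C = I * t = 81.19 * 1.0442 = 84.78 Ah

84.78 Ah


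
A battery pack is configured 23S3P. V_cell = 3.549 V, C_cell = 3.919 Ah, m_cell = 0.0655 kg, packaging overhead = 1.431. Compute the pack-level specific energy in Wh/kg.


Step 1: V_pack = 23 * 3.549 = 81.627 V
Step 2: C_pack = 3 * 3.919 = 11.757 Ah
Step 3: E_pack = V_pack * C_pack = 81.627 * 11.757 = 959.69 Wh
Step 4: m_pack = 23 * 3 * 0.0655 * 1.431 = 6.4674 kg
Step 5: ED = E_pack / m_pack = 959.69 / 6.4674 = 148.4 Wh/kg

148.4 Wh/kg


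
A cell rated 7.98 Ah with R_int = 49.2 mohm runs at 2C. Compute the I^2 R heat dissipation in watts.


Convert: R = 49.2 mohm = 0.0492 ohm
Step 1: I = C_rate * capacity = 2 * 7.98 = 15.96 A
Step 2: Q = I^2 * R = 15.96^2 * 0.0492 = 254.72 * 0.0492 = 12.53 W

12.53 W


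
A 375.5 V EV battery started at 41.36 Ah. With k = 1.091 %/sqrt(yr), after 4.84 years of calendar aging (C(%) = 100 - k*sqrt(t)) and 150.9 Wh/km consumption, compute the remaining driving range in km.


Step 1: capacity retention = 100 - 1.091 * sqrt(4.84) = 100 - 1.091 * 2.2 = 97.6%
Step 2: C_now = 41.36 * 97.6/100 = 40.367 Ah
Step 3: E_pack = V * C_now = 375.5 * 40.367 = 15158 Wh
Step 4: range = E_pack / consumption = 15158 / 150.9 = 100.5 km

100.5 km


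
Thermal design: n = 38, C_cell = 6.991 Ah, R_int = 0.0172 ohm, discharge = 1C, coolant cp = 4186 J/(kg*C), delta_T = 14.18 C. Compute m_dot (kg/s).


Step 1: I = 1 * 6.991 = 6.991 A
Step 2: Q_cell = I^2 * R = 6.991^2 * 0.0172 = 0.84063 W
Step 3: Q_total = 38 * 0.84063 = 31.944 W
Step 4: m_dot = Q_total / (cp * dT) = 31.944 / (4186 * 14.18) = 5.382e-04 kg/s

5.382e-04 kg/s


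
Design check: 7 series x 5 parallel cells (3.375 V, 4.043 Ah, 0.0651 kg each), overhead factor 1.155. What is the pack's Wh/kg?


Step 1: V_pack = 7 * 3.375 = 23.625 V
Step 2: C_pack = 5 * 4.043 = 20.215 Ah
Step 3: E_pack = V_pack * C_pack = 23.625 * 20.215 = 477.58 Wh
Step 4: m_pack = 7 * 5 * 0.0651 * 1.155 = 2.6317 kg
Step 5: ED = E_pack / m_pack = 477.58 / 2.6317 = 181.5 Wh/kg

181.5 Wh/kg


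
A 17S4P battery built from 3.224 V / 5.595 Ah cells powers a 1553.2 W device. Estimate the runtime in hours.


Step 1: E_pack = Ns * V_cell * Np * C_cell = 17 * 3.224 * 4 * 5.595 = 1226.6 Wh
Step 2: t = E_pack / P = 1226.6 / 1553.2 = 0.7897 hr

0.7897 hr


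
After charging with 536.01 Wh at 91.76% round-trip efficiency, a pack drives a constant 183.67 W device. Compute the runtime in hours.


Step 1: E_discharge = eta/100 * E_charge = 91.76/100 * 536.01 = 491.84 Wh
Step 2: t = E_discharge / P = 491.84 / 183.67 = 2.678 hr

2.678 hr


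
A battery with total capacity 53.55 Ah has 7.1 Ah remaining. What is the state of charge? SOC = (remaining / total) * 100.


SOC% = 7.1 / 53.55 * 100 = 13.26%

13.26%


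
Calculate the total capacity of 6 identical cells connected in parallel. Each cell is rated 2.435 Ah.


Parallel capacities add: 6 * 2.435 Ah = 14.61 Ah

14.61 Ah


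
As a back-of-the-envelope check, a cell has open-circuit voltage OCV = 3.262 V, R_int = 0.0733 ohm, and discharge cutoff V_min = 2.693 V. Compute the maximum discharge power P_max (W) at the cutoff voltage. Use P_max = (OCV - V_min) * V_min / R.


P_max = (OCV - V_min) * V_min / R = (3.262 - 2.693) * 2.693 / 0.0733 = 0.569 * 2.693 / 0.0733 = 20.90 W

20.90 W


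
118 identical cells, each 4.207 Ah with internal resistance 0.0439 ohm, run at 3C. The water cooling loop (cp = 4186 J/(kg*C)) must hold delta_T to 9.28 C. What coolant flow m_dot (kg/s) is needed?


Step 1: I = 3 * 4.207 = 12.621 A
Step 2: Q_cell = I^2 * R = 12.621^2 * 0.0439 = 6.9928 W
Step 3: Q_total = 118 * 6.9928 = 825.15 W
Step 4: m_dot = Q_total / (cp * dT) = 825.15 / (4186 * 9.28) = 0.02124 kg/s

0.02124 kg/s


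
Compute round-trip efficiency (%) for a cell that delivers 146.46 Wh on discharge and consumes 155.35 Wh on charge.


Round-trip efficiency = 146.46/155.35 * 100% = 94.28%

94.28%


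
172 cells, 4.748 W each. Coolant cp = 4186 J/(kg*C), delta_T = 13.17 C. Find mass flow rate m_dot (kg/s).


Q_total = 172 * 4.748 = 816.66 W
m_dot = Q_total / (cp * dT) = 816.66 / (4186 * 13.17) = 0.01481 kg/s

0.01481 kg/s


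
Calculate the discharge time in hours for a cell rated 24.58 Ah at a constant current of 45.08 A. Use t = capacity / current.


Runtime = 24.58 Ah / 45.08 A = 0.5453 hr

0.5453 hr


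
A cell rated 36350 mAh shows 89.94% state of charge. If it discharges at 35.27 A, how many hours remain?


Convert: C_total = 36350 mAh = 36.35 Ah
Step 1: remaining = SOC/100 * C_total = 89.94/100 * 36.35 = 32.693 Ah
Step 2: t = remaining / I = 32.693 / 35.27 = 0.9269 hr

0.9269 hr


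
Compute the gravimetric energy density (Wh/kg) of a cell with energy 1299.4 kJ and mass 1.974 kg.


Convert: E = 1299.4 kJ = 360.94 Wh
ED = E / m = 360.94 / 1.974 = 182.8 Wh/kg

182.8 Wh/kg


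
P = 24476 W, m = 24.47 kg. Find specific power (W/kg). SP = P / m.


SP = P / m = 24476 / 24.47 = 1000 W/kg

1000 W/kg


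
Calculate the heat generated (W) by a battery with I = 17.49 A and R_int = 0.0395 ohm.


I^2 = 305.9
Q = 305.9 * 0.0395 = 12.08 W

12.08 W


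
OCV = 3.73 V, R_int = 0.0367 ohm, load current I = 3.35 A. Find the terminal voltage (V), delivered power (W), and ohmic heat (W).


Step 1: V_terminal = OCV - I*R = 3.73 - 3.35 * 0.0367 = 3.6071 V
Step 2: P_out = V_terminal * I = 3.6071 * 3.35 = 12.08 W
Step 3: Q = I^2 * R = 3.35^2 * 0.0367 = 0.4119 W

V=3.6071 V, P=12.08 W, Q=0.4119 W


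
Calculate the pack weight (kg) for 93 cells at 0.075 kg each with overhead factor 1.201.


Cell mass sum = 93 * 0.075 = 6.975 kg
With overhead 1.201: m_pack = 6.975 * 1.201 = 8.377 kg

8.377 kg


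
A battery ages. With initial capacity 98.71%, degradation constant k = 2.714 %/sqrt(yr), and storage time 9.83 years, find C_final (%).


sqrt(t) = sqrt(9.83) = 3.1353
C_final = 98.71 - 2.714 * 3.1353 = 90.20%

90.20%
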